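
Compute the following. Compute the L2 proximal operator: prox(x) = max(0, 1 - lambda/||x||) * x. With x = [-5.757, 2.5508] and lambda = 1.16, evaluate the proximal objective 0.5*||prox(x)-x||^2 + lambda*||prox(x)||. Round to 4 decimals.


Step 1: Compute ||x||.
||x|| = 6.2968
Step 2: Compute scaling factor.
scale = max(0, 1 - 1.16/6.2968) = 0.8158
Step 3: prox(x) = [-4.6964, 2.0809]
||prox(x)|| = 5.1368
Step 4: Proximal objective.
0.5*||prox-x||^2 = 0.6728
lambda*||prox|| = 5.9587
Total = 6.6315


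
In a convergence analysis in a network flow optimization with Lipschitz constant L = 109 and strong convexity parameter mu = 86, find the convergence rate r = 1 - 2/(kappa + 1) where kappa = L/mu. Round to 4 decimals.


Step 1: Compute the condition number.
kappa = L/mu = 109/86 = 1.2674
Step 2: Compute the convergence rate.
r = 1 - 2/(kappa + 1) = 1 - 2*mu/(L + mu) = (L - mu)/(L + mu) = 23/195 = 0.1179


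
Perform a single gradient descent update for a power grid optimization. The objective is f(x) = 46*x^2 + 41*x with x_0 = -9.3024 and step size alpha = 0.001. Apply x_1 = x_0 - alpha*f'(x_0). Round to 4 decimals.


We compute the gradient at x_0 and apply the update.
f'(x) = 92*x + 41
f'(-9.3024) = 92*-9.3024 + 41 = -814.8208
x_1 = -9.3024 - 0.001*-814.8208 = -8.4876


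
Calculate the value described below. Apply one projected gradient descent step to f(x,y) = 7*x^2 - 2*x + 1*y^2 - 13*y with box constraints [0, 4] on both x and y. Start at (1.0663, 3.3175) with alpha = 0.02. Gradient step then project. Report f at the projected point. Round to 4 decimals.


Step 1: Compute gradient at (1.0663, 3.3175).
grad_x = 2*7*1.0663 - 2 = 12.9282
grad_y = 2*1*3.3175 - 13 = -6.365
Step 2: Gradient step.
x_raw = 1.0663 - 0.02*12.9282 = 0.8077
y_raw = 3.3175 - 0.02*-6.365 = 3.4448
Step 3: Project onto [0, 4].
x_proj = clip(0.8077) = 0.8077
y_proj = clip(3.4448) = 3.4448
Step 4: Evaluate f.
f(0.8077, 3.4448) = -29.9642


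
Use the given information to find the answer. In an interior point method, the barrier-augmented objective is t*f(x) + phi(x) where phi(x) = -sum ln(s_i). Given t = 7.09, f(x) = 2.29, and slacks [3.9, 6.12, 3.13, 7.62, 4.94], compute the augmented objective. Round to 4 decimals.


Step 1: Compute log-barrier.
ln values: [1.361, 1.8116, 1.141, 2.0308, 1.5974]
phi = -(1.361 + 1.8116 + 1.141 + 2.0308 + 1.5974) = -7.9417
Step 2: Compute augmented objective.
t*f(x) = 7.09*2.29 = 16.2361
Total = 16.2361 - 7.9417 = 8.2944


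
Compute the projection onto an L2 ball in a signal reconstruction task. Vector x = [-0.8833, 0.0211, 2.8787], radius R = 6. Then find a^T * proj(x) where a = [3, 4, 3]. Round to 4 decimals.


Step 1: Compute ||x|| (intermediates to 6 decimals).
||x|| = sqrt((-0.8833)^2 + 0.0211^2 + 2.8787^2) = 3.011242
Step 2: Project.
Since ||x|| <= R, proj = x (no scaling needed).
proj(x) = [-0.8833, 0.0211, 2.8787]
Step 3: Dot product.
a^T * proj(x) = 3*(-0.8833) + 4*0.0211 + 3*2.8787 = 6.0706


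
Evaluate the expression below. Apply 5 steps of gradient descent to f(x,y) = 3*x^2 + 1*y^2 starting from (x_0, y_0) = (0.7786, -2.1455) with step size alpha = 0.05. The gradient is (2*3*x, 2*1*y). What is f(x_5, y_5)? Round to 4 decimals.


Gradient descent on f(x,y) = 3*x^2 + 1*y^2.
Starting point: (0.7786, -2.1455), alpha = 0.05
Step 1: grad_x = 2*3*0.7786 = 4.6716, grad_y = 2*1*-2.1455 = -4.291
  x_1 = 0.7786 - 0.05*4.6716 = 0.545
  y_1 = -2.1455 - 0.05*-4.291 = -1.931
Step 2: grad_x = 2*3*0.545 = 3.2701, grad_y = 2*1*-1.931 = -3.8619
  x_2 = 0.545 - 0.05*3.2701 = 0.3815
  y_2 = -1.931 - 0.05*-3.8619 = -1.7379
Step 3: grad_x = 2*3*0.3815 = 2.2891, grad_y = 2*1*-1.7379 = -3.4757
  x_3 = 0.3815 - 0.05*2.2891 = 0.2671
  y_3 = -1.7379 - 0.05*-3.4757 = -1.5641
Step 4: grad_x = 2*3*0.2671 = 1.6024, grad_y = 2*1*-1.5641 = -3.1281
  x_4 = 0.2671 - 0.05*1.6024 = 0.1869
  y_4 = -1.5641 - 0.05*-3.1281 = -1.4077
Step 5: grad_x = 2*3*0.1869 = 1.1217, grad_y = 2*1*-1.4077 = -2.8153
  x_5 = 0.1869 - 0.05*1.1217 = 0.1309
  y_5 = -1.4077 - 0.05*-2.8153 = -1.2669
f(0.1309, -1.2669) = 3*0.1309^2 + 1*(-1.2669)^2 = 1.6564


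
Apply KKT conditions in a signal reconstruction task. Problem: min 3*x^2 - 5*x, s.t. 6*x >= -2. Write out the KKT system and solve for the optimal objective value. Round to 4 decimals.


Step 1: Try lambda = 0 (constraint inactive).
Stationarity: 2*3*x - 5 = 0
x* = 5/(2*3) = 5/6 = 0.8333 (rounded; the exact value 5/6 is used below)
Check constraint: 6*0.8333 = 4.9998 >= -2 -- satisfied.
Step 2: Compute optimal value.
f(x*) = 3*(5/6)^2 - 5*(5/6) = -2.0833


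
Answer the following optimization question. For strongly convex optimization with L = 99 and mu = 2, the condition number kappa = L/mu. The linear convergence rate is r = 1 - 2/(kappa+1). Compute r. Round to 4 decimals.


Step 1: Compute the condition number.
kappa = L/mu = 99/2 = 49.5
Step 2: Compute the convergence rate.
r = 1 - 2/(kappa + 1) = 1 - 2*mu/(L + mu) = (L - mu)/(L + mu) = 97/101 = 0.9604


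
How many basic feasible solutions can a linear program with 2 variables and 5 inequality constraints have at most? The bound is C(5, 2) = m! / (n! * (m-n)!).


Each vertex corresponds to some choice of n active constraints out of m, so the number of vertices is at most C(m, n) = m! / (n!(m-n)!).
m = 5, n = 2
Numerator: 5 * 4
Denominator: 2! = 2
C(5, 2) = 10


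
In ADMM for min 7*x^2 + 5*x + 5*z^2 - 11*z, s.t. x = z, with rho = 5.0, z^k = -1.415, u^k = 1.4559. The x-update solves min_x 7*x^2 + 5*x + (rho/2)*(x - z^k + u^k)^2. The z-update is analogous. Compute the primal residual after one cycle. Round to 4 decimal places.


ADMM iteration with rho = 5.0, z^k = -1.415, u^k = 1.4559
Step 1: x-update.
Minimize 7*x^2 + 5*x + (5.0/2)*(x + 1.415 + 1.4559)^2
FOC: (2*7 + 5.0)*x = -5 + 5.0*(-1.415 - 1.4559)
x^{k+1} = -1.0187
Step 2: z-update.
Minimize 5*z^2 - 11*z + (5.0/2)*(-1.0187 - z + 1.4559)^2
FOC: (2*5 + 5.0)*z = 11 + 5.0*(-1.0187 + 1.4559)
z^{k+1} = 0.8791
Step 3: u-update.
u^{k+1} = 1.4559 - 1.0187 - 0.8791 = -0.4418
Step 4: Primal residual = |-1.0187 - 0.8791| = 1.8977


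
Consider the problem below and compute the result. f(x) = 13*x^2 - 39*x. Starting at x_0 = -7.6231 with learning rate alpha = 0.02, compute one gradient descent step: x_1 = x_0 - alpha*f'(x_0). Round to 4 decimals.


We compute the gradient at x_0 and apply the update.
f'(x) = 26*x - 39
f'(-7.6231) = 26*-7.6231 - 39 = -237.2006
x_1 = -7.6231 - 0.02*-237.2006 = -2.8791


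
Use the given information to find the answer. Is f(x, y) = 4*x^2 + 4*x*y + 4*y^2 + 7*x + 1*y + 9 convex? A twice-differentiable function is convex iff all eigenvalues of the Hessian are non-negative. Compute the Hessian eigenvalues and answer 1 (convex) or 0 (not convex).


The Hessian of f(x,y) = 4*x^2 + 4*x*y + 4*y^2 + 7*x + 1*y + 9 is:
H = [[8, 4], [4, 8]]
Trace = 8 + 8 = 16
Determinant = 8*8 - (4)^2 = 48
Discriminant = (16)^2 - 4*48 = 64.0
Eigenvalues: lambda_1 = 4.0, lambda_2 = 12.0
The function is convex.

1


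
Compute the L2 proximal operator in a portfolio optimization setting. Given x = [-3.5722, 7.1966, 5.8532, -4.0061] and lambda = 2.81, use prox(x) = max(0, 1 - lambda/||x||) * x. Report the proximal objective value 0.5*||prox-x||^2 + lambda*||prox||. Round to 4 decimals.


Step 1: Compute ||x||.
||x|| = 10.7173
Step 2: Compute scaling factor.
scale = max(0, 1 - 2.81/10.7173) = 0.7378
Step 3: prox(x) = [-2.6356, 5.3097, 4.3185, -2.9557]
||prox(x)|| = 7.9073
Step 4: Proximal objective.
0.5*||prox-x||^2 = 3.9481
lambda*||prox|| = 22.2195
Total = 26.1676


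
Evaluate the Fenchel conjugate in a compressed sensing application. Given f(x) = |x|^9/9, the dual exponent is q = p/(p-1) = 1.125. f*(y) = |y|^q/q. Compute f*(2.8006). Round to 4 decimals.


The conjugate exponent q satisfies 1/p + 1/q = 1.
p = 9, so q = 9/(9 - 1) = 1.125
|y|^q = 2.8006^1.125 = 3.1854
f*(2.8006) = 3.1854 / 1.125 = 2.8314


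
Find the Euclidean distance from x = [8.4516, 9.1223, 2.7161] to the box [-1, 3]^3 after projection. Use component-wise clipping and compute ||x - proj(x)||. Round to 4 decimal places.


Project each component onto [-1, 3].
clip(8.4516) = 3.0, clip(9.1223) = 3.0, clip(2.7161) = 2.7161
Projection = [3.0, 3.0, 2.7161]
Squared diffs: [29.7199, 37.4826, 0.0]
Distance = sqrt(67.2025) = 8.1977


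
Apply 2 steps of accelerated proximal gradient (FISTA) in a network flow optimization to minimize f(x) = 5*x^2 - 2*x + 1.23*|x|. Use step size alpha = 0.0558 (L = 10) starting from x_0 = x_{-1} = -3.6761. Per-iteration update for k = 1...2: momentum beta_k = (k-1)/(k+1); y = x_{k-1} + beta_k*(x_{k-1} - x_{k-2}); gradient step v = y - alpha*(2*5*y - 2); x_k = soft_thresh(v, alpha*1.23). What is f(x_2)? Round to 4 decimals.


FISTA on f(x) = 5*x^2 - 2*x + 1.23*|x|
L = 10, alpha = 0.0558
Iteration 1: beta = 0.0, y = -3.6761 + 0.0*(-3.6761 + 3.6761) = -3.6761
  grad(y) = -38.761, v = y - alpha*grad = -1.5132
  prox(v) = soft_thresh(-1.5132, 0.0686) = -1.4446
Iteration 2: beta = 0.3333, y = -1.4446 + 0.3333*(-1.4446 + 3.6761) = -0.7008
  grad(y) = -9.0077, v = y - alpha*grad = -0.1981
  prox(v) = soft_thresh(-0.1981, 0.0686) = -0.1295
f(x_2) = 5*(-0.1295)^2 - 2*(-0.1295) + 1.23*|-0.1295| = 0.5022


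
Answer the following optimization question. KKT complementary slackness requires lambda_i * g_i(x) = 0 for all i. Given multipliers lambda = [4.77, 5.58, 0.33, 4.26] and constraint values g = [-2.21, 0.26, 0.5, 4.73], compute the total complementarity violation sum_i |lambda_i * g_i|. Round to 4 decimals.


KKT complementary slackness check:
lambda_1 * g_1 = 4.77 * -2.21 = -10.5417
lambda_2 * g_2 = 5.58 * 0.26 = 1.4508
lambda_3 * g_3 = 0.33 * 0.5 = 0.165
lambda_4 * g_4 = 4.26 * 4.73 = 20.1498
Total violation = 10.5417 + 1.4508 + 0.165 + 20.1498 = 32.3073


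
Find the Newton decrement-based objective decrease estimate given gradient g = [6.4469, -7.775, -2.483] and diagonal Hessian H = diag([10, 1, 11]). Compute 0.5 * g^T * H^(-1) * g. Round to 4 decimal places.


Step 1: H is diagonal, so H^(-1) * g = [0.6447, -7.775, -0.2257].
Step 2: g^T H^(-1) g = sum_i g_i^2 / H_ii
  = (6.4469)^2/10 + (-7.775)^2/1 + (-2.483)^2/11
  = 4.1563 + 60.4506 + 0.5605 = 65.1674
Step 3: Objective decrease = 0.5 * g^T H^(-1) g = 32.5837


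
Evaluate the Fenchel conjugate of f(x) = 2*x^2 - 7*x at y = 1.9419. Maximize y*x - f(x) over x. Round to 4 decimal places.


f*(y) = sup_x {y*x - a*x^2 - b*x} = sup_x {(y-b)*x - a*x^2}
FOC: (y - b) - 2a*x = 0 => x* = (y - b)/(2a)
x* = (1.9419 + 7)/(2*2) = 2.2355
f*(1.9419) = (y-b)^2/(4a) = (1.9419 + 7)^2/(4*2)
= 79.9576/8 = 9.9947


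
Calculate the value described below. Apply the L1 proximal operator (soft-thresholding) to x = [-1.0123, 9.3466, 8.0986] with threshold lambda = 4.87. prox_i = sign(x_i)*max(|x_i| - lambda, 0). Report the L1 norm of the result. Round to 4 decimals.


Soft-thresholding with lambda = 4.87:
prox(-1.0123) = sign(-1.0123)*max(|-1.0123| - 4.87, 0) = 0.0
prox(9.3466) = sign(9.3466)*max(|9.3466| - 4.87, 0) = 4.4766
prox(8.0986) = sign(8.0986)*max(|8.0986| - 4.87, 0) = 3.2286
prox(x) = [0.0, 4.4766, 3.2286]
||prox(x)||_1 = 0.0 + 4.4766 + 3.2286 = 7.7052


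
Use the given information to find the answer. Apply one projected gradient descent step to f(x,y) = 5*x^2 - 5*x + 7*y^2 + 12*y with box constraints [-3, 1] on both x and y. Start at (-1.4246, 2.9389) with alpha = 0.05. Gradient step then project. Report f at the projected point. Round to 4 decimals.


Step 1: Compute gradient at (-1.4246, 2.9389).
grad_x = 2*5*-1.4246 - 5 = -19.246
grad_y = 2*7*2.9389 + 12 = 53.1446
Step 2: Gradient step.
x_raw = -1.4246 - 0.05*-19.246 = -0.4623
y_raw = 2.9389 - 0.05*53.1446 = 0.2817
Step 3: Project onto [-3, 1].
x_proj = clip(-0.4623) = -0.4623
y_proj = clip(0.2817) = 0.2817
Step 4: Evaluate f.
f(-0.4623, 0.2817) = 7.3155


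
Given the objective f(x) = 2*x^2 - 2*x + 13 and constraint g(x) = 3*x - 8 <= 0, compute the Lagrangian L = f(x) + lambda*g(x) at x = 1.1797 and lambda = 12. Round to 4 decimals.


Step 1: Evaluate f(x).
f(1.1797) = 2*1.1797^2 - 2*1.1797 + 13 = 13.424
Step 2: Evaluate g(x).
g(1.1797) = 3*1.1797 - 8 = -4.4609
Step 3: Compute Lagrangian.
L = 13.424 + 12*-4.4609 = -40.1068


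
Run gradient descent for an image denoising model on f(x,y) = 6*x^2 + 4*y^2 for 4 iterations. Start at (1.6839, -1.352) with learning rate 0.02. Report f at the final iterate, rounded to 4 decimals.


Gradient descent on f(x,y) = 6*x^2 + 4*y^2.
Starting point: (1.6839, -1.352), alpha = 0.02
Step 1: grad_x = 2*6*1.6839 = 20.2068, grad_y = 2*4*-1.352 = -10.816
  x_1 = 1.6839 - 0.02*20.2068 = 1.2798
  y_1 = -1.352 - 0.02*-10.816 = -1.1357
Step 2: grad_x = 2*6*1.2798 = 15.3572, grad_y = 2*4*-1.1357 = -9.0854
  x_2 = 1.2798 - 0.02*15.3572 = 0.9726
  y_2 = -1.1357 - 0.02*-9.0854 = -0.954
Step 3: grad_x = 2*6*0.9726 = 11.6714, grad_y = 2*4*-0.954 = -7.6318
  x_3 = 0.9726 - 0.02*11.6714 = 0.7392
  y_3 = -0.954 - 0.02*-7.6318 = -0.8013
Step 4: grad_x = 2*6*0.7392 = 8.8703, grad_y = 2*4*-0.8013 = -6.4107
  x_4 = 0.7392 - 0.02*8.8703 = 0.5618
  y_4 = -0.8013 - 0.02*-6.4107 = -0.6731
f(0.5618, -0.6731) = 6*0.5618^2 + 4*(-0.6731)^2 = 3.706


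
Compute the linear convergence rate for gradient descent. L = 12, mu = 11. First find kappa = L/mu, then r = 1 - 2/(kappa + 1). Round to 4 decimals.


Step 1: Compute the condition number.
kappa = L/mu = 12/11 = 1.0909
Step 2: Compute the convergence rate.
r = 1 - 2/(kappa + 1) = 1 - 2*mu/(L + mu) = (L - mu)/(L + mu) = 1/23 = 0.0435


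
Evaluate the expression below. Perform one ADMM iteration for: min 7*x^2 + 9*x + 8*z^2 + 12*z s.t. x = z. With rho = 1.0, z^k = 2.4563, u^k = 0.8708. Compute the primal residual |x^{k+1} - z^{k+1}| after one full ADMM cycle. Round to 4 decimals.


ADMM iteration with rho = 1.0, z^k = 2.4563, u^k = 0.8708
Step 1: x-update.
Minimize 7*x^2 + 9*x + (1.0/2)*(x - 2.4563 + 0.8708)^2
FOC: (2*7 + 1.0)*x = -9 + 1.0*(2.4563 - 0.8708)
x^{k+1} = -0.4943
Step 2: z-update.
Minimize 8*z^2 + 12*z + (1.0/2)*(-0.4943 - z + 0.8708)^2
FOC: (2*8 + 1.0)*z = -12 + 1.0*(-0.4943 + 0.8708)
z^{k+1} = -0.6837
Step 3: u-update.
u^{k+1} = 0.8708 - 0.4943 + 0.6837 = 1.0602
Step 4: Primal residual = |-0.4943 + 0.6837| = 0.1894


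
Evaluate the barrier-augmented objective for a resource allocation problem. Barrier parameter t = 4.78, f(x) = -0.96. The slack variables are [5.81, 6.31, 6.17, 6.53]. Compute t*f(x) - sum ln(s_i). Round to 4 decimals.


Step 1: Compute log-barrier.
ln values: [1.7596, 1.8421, 1.8197, 1.8764]
phi = -(1.7596 + 1.8421 + 1.8197 + 1.8764) = -7.2978
Step 2: Compute augmented objective.
t*f(x) = 4.78*-0.96 = -4.5888
Total = -4.5888 - 7.2978 = -11.8866


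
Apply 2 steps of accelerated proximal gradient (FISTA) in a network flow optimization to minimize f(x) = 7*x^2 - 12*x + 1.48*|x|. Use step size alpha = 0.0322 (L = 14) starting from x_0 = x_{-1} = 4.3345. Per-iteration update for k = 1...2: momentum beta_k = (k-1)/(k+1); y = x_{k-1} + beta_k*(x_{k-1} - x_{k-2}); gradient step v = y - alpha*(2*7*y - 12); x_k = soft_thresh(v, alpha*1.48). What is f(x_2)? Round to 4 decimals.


FISTA on f(x) = 7*x^2 - 12*x + 1.48*|x|
L = 14, alpha = 0.0322
Iteration 1: beta = 0.0, y = 4.3345 + 0.0*(4.3345 - 4.3345) = 4.3345
  grad(y) = 48.683, v = y - alpha*grad = 2.7669
  prox(v) = soft_thresh(2.7669, 0.0477) = 2.7193
Iteration 2: beta = 0.3333, y = 2.7193 + 0.3333*(2.7193 - 4.3345) = 2.1808
  grad(y) = 18.5317, v = y - alpha*grad = 1.5841
  prox(v) = soft_thresh(1.5841, 0.0477) = 1.5365
f(x_2) = 7*1.5365^2 - 12*1.5365 + 1.48*|1.5365| = 0.3614


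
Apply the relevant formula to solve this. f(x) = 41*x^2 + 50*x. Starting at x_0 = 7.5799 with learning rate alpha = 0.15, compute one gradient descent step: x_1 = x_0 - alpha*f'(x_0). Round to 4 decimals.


We compute the gradient at x_0 and apply the update.
f'(x) = 82*x + 50
f'(7.5799) = 82*7.5799 + 50 = 671.5518
x_1 = 7.5799 - 0.15*671.5518 = -93.1529


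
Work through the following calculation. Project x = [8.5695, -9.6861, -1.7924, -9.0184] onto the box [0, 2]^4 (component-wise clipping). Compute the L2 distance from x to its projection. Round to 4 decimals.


Project each component onto [0, 2].
clip(8.5695) = 2.0, clip(-9.6861) = 0.0, clip(-1.7924) = 0.0, clip(-9.0184) = 0.0
Projection = [2.0, 0.0, 0.0, 0.0]
Squared diffs: [43.1583, 93.8205, 3.2127, 81.3315]
Distance = sqrt(221.523) = 14.8837


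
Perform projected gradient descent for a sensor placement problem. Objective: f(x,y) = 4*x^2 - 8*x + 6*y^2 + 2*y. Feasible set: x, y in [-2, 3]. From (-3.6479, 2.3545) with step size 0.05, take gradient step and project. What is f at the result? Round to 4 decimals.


Step 1: Compute gradient at (-3.6479, 2.3545).
grad_x = 2*4*-3.6479 - 8 = -37.1832
grad_y = 2*6*2.3545 + 2 = 30.254
Step 2: Gradient step.
x_raw = -3.6479 - 0.05*-37.1832 = -1.7887
y_raw = 2.3545 - 0.05*30.254 = 0.8418
Step 3: Project onto [-2, 3].
x_proj = clip(-1.7887) = -1.7887
y_proj = clip(0.8418) = 0.8418
Step 4: Evaluate f.
f(-1.7887, 0.8418) = 33.0436


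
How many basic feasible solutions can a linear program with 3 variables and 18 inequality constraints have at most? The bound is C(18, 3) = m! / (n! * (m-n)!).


Each vertex corresponds to some choice of n active constraints out of m, so the number of vertices is at most C(m, n) = m! / (n!(m-n)!).
m = 18, n = 3
Numerator: 18 * 17 * 16
Denominator: 3! = 6
C(18, 3) = 816


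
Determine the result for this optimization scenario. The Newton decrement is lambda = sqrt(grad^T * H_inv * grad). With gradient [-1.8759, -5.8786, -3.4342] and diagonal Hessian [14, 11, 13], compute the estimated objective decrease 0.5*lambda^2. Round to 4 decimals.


Step 1: H is diagonal, so H^(-1) * g = [-0.134, -0.5344, -0.2642].
Step 2: g^T H^(-1) g = sum_i g_i^2 / H_ii
  = (-1.8759)^2/14 + (-5.8786)^2/11 + (-3.4342)^2/13
  = 0.2514 + 3.1416 + 0.9072 = 4.3002
Step 3: Objective decrease = 0.5 * g^T H^(-1) g = 2.1501


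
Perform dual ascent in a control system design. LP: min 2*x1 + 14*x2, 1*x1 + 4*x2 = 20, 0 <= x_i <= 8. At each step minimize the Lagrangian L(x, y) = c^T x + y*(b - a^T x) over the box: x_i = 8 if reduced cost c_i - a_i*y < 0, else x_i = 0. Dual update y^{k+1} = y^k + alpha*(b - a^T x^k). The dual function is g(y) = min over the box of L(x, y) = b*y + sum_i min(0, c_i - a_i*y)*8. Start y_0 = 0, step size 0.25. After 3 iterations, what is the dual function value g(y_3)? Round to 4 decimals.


Dual ascent for LP: min 2*x1 + 14*x2, 1*x1 + 4*x2 = 20, 0 <= x_i <= 8
Step 1: y^k = 0.0, reduced costs: (2.0, 14.0)
  x^k = (0.0, 0.0), subgradient = b - a^T x = 20.0
  y^{k+1} = 0.0 + 0.25*20.0 = 5.0
Step 2: y^k = 5.0, reduced costs: (-3.0, -6.0)
  x^k = (8.0, 8.0), subgradient = b - a^T x = -20.0
  y^{k+1} = 5.0 + 0.25*-20.0 = 0.0
Step 3: y^k = 0.0, reduced costs: (2.0, 14.0)
  x^k = (0.0, 0.0), subgradient = b - a^T x = 20.0
  y^{k+1} = 0.0 + 0.25*20.0 = 5.0
Dual objective at y_3 = 5.0: reduced costs (-3.0, -6.0), box minimizer x = (8.0, 8.0)
g(y_3) = b*y + (c1 - a1*y)*x1 + (c2 - a2*y)*x2 = 20*5.0 + (-3.0)*8.0 + (-6.0)*8.0 = 100.0 - 24.0 - 48.0 = 28.0


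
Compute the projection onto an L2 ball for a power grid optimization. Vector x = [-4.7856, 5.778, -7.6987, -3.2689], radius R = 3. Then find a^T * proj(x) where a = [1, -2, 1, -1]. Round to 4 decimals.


Step 1: Compute ||x|| (intermediates to 6 decimals).
||x|| = sqrt((-4.7856)^2 + 5.778^2 + (-7.6987)^2 + (-3.2689)^2) = 11.235788
Step 2: Project.
Since ||x|| > R, scale = R/||x|| = 3/11.235788 = 0.267004, proj(x) = scale * x
proj(x) = [-1.277774, 1.542749, -2.055584, -0.872809]
Step 3: Dot product.
a^T * proj(x) = 1*(-1.277774) - 2*1.542749 + 1*(-2.055584) - 1*(-0.872809) = -5.546


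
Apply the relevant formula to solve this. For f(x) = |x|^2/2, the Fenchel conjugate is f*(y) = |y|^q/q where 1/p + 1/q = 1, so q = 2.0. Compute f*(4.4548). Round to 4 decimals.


The conjugate exponent q satisfies 1/p + 1/q = 1.
p = 2, so q = 2/(2 - 1) = 2.0
|y|^q = 4.4548^2.0 = 19.8452
f*(4.4548) = 19.8452 / 2.0 = 9.9226


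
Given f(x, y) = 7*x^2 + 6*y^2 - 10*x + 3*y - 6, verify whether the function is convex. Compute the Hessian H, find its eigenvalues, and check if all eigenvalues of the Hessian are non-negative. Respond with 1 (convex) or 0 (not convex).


The Hessian of f(x,y) = 7*x^2 + 6*y^2 - 10*x + 3*y - 6 is:
H = [[14, 0], [0, 12]]
Trace = 14 + 12 = 26
Determinant = 14*12 - (0)^2 = 168
Discriminant = (26)^2 - 4*168 = 4.0
Eigenvalues: lambda_1 = 12.0, lambda_2 = 14.0
The function is convex.

1


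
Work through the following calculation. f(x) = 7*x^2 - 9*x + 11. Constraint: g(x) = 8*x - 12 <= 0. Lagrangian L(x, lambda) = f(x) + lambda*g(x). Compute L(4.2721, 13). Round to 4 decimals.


Step 1: Evaluate f(x).
f(4.2721) = 7*4.2721^2 - 9*4.2721 + 11 = 100.307
Step 2: Evaluate g(x).
g(4.2721) = 8*4.2721 - 12 = 22.1768
Step 3: Compute Lagrangian.
L = 100.307 + 13*22.1768 = 388.6054


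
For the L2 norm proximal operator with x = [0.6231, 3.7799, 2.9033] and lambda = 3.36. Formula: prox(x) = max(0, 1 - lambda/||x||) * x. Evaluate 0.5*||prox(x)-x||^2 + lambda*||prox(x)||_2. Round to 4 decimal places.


Step 1: Compute ||x||.
||x|| = 4.8068
Step 2: Compute scaling factor.
scale = max(0, 1 - 3.36/4.8068) = 0.301
Step 3: prox(x) = [0.1875, 1.1377, 0.8739]
||prox(x)|| = 1.4468
Step 4: Proximal objective.
0.5*||prox-x||^2 = 5.6448
lambda*||prox|| = 4.8612
Total = 10.506


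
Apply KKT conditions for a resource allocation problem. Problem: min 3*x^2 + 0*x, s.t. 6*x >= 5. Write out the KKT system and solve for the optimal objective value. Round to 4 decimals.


Step 1: Try lambda = 0 (constraint inactive).
x_unc = 0/(2*3) = 0.0
Check: 6*0.0 = 0.0 < 5 -- violated!
Step 2: Constraint must be active: 6*x = 5
x* = 5/6 = 0.8333 (rounded; the exact value 5/6 is used below)
lambda = (2*3*(5/6) + 0)/6 = 0.8333
Step 3: Compute optimal value.
f(x*) = 3*(5/6)^2 + 0*(5/6) = 2.0833


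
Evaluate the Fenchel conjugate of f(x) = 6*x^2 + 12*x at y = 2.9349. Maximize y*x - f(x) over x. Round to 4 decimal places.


f*(y) = sup_x {y*x - a*x^2 - b*x} = sup_x {(y-b)*x - a*x^2}
FOC: (y - b) - 2a*x = 0 => x* = (y - b)/(2a)
x* = (2.9349 - 12)/(2*6) = -0.7554
f*(2.9349) = (y-b)^2/(4a) = (2.9349 - 12)^2/(4*6)
= 82.176/24 = 3.424


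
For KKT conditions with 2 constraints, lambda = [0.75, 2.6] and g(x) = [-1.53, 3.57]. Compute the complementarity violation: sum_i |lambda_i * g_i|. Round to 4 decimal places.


KKT complementary slackness check:
lambda_1 * g_1 = 0.75 * -1.53 = -1.1475
lambda_2 * g_2 = 2.6 * 3.57 = 9.282
Total violation = 1.1475 + 9.282 = 10.4295


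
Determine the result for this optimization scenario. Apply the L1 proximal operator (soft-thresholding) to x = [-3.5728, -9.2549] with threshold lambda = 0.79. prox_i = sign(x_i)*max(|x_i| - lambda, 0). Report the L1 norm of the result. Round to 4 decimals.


Soft-thresholding with lambda = 0.79:
prox(-3.5728) = sign(-3.5728)*max(|-3.5728| - 0.79, 0) = -2.7828
prox(-9.2549) = sign(-9.2549)*max(|-9.2549| - 0.79, 0) = -8.4649
prox(x) = [-2.7828, -8.4649]
||prox(x)||_1 = 2.7828 + 8.4649 = 11.2477


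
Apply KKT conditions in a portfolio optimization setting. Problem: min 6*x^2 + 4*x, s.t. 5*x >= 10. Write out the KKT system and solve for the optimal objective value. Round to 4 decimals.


Step 1: Try lambda = 0 (constraint inactive).
x_unc = -4/(2*6) = -0.3333
Check: 5*-0.3333 = -1.6665 < 10 -- violated!
Step 2: Constraint must be active: 5*x = 10
x* = 10/5 = 2.0
lambda = (2*6*2.0 + 4)/5 = 5.6
Step 3: Compute optimal value.
f(x*) = 6*2.0^2 + 4*2.0 = 32.0


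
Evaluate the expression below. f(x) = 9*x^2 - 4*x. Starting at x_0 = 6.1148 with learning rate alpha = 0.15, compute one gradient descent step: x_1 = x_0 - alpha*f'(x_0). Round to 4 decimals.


We compute the gradient at x_0 and apply the update.
f'(x) = 18*x - 4
f'(6.1148) = 18*6.1148 - 4 = 106.0664
x_1 = 6.1148 - 0.15*106.0664 = -9.7952


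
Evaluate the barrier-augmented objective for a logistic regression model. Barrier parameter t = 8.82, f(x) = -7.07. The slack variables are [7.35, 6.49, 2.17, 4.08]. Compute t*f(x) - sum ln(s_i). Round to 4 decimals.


Step 1: Compute log-barrier.
ln values: [1.9947, 1.8703, 0.7747, 1.4061]
phi = -(1.9947 + 1.8703 + 0.7747 + 1.4061) = -6.0458
Step 2: Compute augmented objective.
t*f(x) = 8.82*-7.07 = -62.3574
Total = -62.3574 - 6.0458 = -68.4032


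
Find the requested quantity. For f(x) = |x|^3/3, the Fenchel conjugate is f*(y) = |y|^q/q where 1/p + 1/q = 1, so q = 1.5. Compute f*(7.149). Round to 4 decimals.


The conjugate exponent q satisfies 1/p + 1/q = 1.
p = 3, so q = 3/(3 - 1) = 1.5
|y|^q = 7.149^1.5 = 19.1147
f*(7.149) = 19.1147 / 1.5 = 12.7431


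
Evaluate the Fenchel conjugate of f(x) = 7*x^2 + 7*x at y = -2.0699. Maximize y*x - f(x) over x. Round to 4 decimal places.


f*(y) = sup_x {y*x - a*x^2 - b*x} = sup_x {(y-b)*x - a*x^2}
FOC: (y - b) - 2a*x = 0 => x* = (y - b)/(2a)
x* = (-2.0699 - 7)/(2*7) = -0.6479
f*(-2.0699) = (y-b)^2/(4a) = (-2.0699 - 7)^2/(4*7)
= 82.2631/28 = 2.938


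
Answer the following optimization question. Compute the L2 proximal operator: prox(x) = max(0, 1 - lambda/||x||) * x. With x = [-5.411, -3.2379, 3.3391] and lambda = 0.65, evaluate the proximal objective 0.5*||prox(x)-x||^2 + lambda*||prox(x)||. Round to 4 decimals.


Step 1: Compute ||x||.
||x|| = 7.1353
Step 2: Compute scaling factor.
scale = max(0, 1 - 0.65/7.1353) = 0.9089
Step 3: prox(x) = [-4.9181, -2.9429, 3.0349]
||prox(x)|| = 6.4853
Step 4: Proximal objective.
0.5*||prox-x||^2 = 0.2113
lambda*||prox|| = 4.2154
Total = 4.4267


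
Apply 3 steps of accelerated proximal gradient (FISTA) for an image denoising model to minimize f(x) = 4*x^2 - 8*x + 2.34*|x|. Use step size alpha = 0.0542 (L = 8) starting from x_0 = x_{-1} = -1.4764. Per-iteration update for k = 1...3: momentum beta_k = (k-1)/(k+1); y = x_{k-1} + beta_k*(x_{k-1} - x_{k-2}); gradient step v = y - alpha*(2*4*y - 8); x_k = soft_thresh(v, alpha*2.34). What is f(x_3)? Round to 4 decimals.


FISTA on f(x) = 4*x^2 - 8*x + 2.34*|x|
L = 8, alpha = 0.0542
Iteration 1: beta = 0.0, y = -1.4764 + 0.0*(-1.4764 + 1.4764) = -1.4764
  grad(y) = -19.8112, v = y - alpha*grad = -0.4026
  prox(v) = soft_thresh(-0.4026, 0.1268) = -0.2758
Iteration 2: beta = 0.3333, y = -0.2758 + 0.3333*(-0.2758 + 1.4764) = 0.1244
  grad(y) = -7.0049, v = y - alpha*grad = 0.5041
  prox(v) = soft_thresh(0.5041, 0.1268) = 0.3772
Iteration 3: beta = 0.5, y = 0.3772 + 0.5*(0.3772 + 0.2758) = 0.7037
  grad(y) = -2.37, v = y - alpha*grad = 0.8322
  prox(v) = soft_thresh(0.8322, 0.1268) = 0.7054
f(x_3) = 4*0.7054^2 - 8*0.7054 + 2.34*|0.7054| = -2.0022


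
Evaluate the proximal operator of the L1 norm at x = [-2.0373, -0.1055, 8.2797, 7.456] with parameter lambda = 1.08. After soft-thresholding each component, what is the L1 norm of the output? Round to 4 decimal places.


Soft-thresholding with lambda = 1.08:
prox(-2.0373) = sign(-2.0373)*max(|-2.0373| - 1.08, 0) = -0.9573
prox(-0.1055) = sign(-0.1055)*max(|-0.1055| - 1.08, 0) = 0.0
prox(8.2797) = sign(8.2797)*max(|8.2797| - 1.08, 0) = 7.1997
prox(7.456) = sign(7.456)*max(|7.456| - 1.08, 0) = 6.376
prox(x) = [-0.9573, 0.0, 7.1997, 6.376]
||prox(x)||_1 = 0.9573 + 0.0 + 7.1997 + 6.376 = 14.533


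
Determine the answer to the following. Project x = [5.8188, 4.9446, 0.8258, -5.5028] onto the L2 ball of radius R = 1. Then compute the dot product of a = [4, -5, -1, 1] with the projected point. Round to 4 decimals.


Step 1: Compute ||x|| (intermediates to 6 decimals).
||x|| = sqrt(5.8188^2 + 4.9446^2 + 0.8258^2 + (-5.5028)^2) = 9.448294
Step 2: Project.
Since ||x|| > R, scale = R/||x|| = 1/9.448294 = 0.105839, proj(x) = scale * x
proj(x) = [0.615856, 0.523332, 0.087402, -0.582411]
Step 3: Dot product.
a^T * proj(x) = 4*0.615856 - 5*0.523332 - 1*0.087402 + 1*(-0.582411) = -0.823


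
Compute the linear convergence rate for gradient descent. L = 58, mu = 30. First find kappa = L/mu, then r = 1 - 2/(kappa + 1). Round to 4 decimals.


Step 1: Compute the condition number.
kappa = L/mu = 58/30 = 1.9333
Step 2: Compute the convergence rate.
r = 1 - 2/(kappa + 1) = 1 - 2*mu/(L + mu) = (L - mu)/(L + mu) = 28/88 = 0.3182


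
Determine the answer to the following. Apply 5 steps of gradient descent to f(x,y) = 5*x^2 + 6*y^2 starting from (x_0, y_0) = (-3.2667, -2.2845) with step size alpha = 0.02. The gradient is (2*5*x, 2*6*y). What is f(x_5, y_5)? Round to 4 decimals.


Gradient descent on f(x,y) = 5*x^2 + 6*y^2.
Starting point: (-3.2667, -2.2845), alpha = 0.02
Step 1: grad_x = 2*5*-3.2667 = -32.667, grad_y = 2*6*-2.2845 = -27.414
  x_1 = -3.2667 - 0.02*-32.667 = -2.6134
  y_1 = -2.2845 - 0.02*-27.414 = -1.7362
Step 2: grad_x = 2*5*-2.6134 = -26.1336, grad_y = 2*6*-1.7362 = -20.8346
  x_2 = -2.6134 - 0.02*-26.1336 = -2.0907
  y_2 = -1.7362 - 0.02*-20.8346 = -1.3195
Step 3: grad_x = 2*5*-2.0907 = -20.9069, grad_y = 2*6*-1.3195 = -15.8343
  x_3 = -2.0907 - 0.02*-20.9069 = -1.6726
  y_3 = -1.3195 - 0.02*-15.8343 = -1.0028
Step 4: grad_x = 2*5*-1.6726 = -16.7255, grad_y = 2*6*-1.0028 = -12.0341
  x_4 = -1.6726 - 0.02*-16.7255 = -1.338
  y_4 = -1.0028 - 0.02*-12.0341 = -0.7622
Step 5: grad_x = 2*5*-1.338 = -13.3804, grad_y = 2*6*-0.7622 = -9.1459
  x_5 = -1.338 - 0.02*-13.3804 = -1.0704
  y_5 = -0.7622 - 0.02*-9.1459 = -0.5792
f(-1.0704, -0.5792) = 5*(-1.0704)^2 + 6*(-0.5792)^2 = 7.7422


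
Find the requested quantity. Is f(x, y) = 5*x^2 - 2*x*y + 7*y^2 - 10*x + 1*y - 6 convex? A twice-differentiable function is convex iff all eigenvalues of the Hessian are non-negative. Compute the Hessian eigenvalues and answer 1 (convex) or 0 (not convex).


The Hessian of f(x,y) = 5*x^2 - 2*x*y + 7*y^2 - 10*x + 1*y - 6 is:
H = [[10, -2], [-2, 14]]
Trace = 10 + 14 = 24
Determinant = 10*14 - (-2)^2 = 136
Discriminant = (24)^2 - 4*136 = 32.0
Eigenvalues: lambda_1 = 9.1716, lambda_2 = 14.8284
The function is convex.

1


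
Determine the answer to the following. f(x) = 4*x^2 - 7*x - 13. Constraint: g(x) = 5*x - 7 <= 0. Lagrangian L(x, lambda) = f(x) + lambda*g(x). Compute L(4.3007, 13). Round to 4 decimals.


Step 1: Evaluate f(x).
f(4.3007) = 4*4.3007^2 - 7*4.3007 - 13 = 30.8792
Step 2: Evaluate g(x).
g(4.3007) = 5*4.3007 - 7 = 14.5035
Step 3: Compute Lagrangian.
L = 30.8792 + 13*14.5035 = 219.4247


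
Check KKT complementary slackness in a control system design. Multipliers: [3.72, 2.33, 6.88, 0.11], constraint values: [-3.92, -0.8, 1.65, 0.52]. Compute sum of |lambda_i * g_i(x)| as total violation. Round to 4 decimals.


KKT complementary slackness check:
lambda_1 * g_1 = 3.72 * -3.92 = -14.5824
lambda_2 * g_2 = 2.33 * -0.8 = -1.864
lambda_3 * g_3 = 6.88 * 1.65 = 11.352
lambda_4 * g_4 = 0.11 * 0.52 = 0.0572
Total violation = 14.5824 + 1.864 + 11.352 + 0.0572 = 27.8556


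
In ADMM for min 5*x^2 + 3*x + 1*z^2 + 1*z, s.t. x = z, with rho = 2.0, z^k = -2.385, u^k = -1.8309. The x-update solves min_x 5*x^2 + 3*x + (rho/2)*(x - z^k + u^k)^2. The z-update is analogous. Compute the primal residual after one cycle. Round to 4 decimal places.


ADMM iteration with rho = 2.0, z^k = -2.385, u^k = -1.8309
Step 1: x-update.
Minimize 5*x^2 + 3*x + (2.0/2)*(x + 2.385 - 1.8309)^2
FOC: (2*5 + 2.0)*x = -3 + 2.0*(-2.385 + 1.8309)
x^{k+1} = -0.3424
Step 2: z-update.
Minimize 1*z^2 + 1*z + (2.0/2)*(-0.3424 - z - 1.8309)^2
FOC: (2*1 + 2.0)*z = -1 + 2.0*(-0.3424 - 1.8309)
z^{k+1} = -1.3366
Step 3: u-update.
u^{k+1} = -1.8309 - 0.3424 + 1.3366 = -0.8366
Step 4: Primal residual = |-0.3424 + 1.3366| = 0.9943


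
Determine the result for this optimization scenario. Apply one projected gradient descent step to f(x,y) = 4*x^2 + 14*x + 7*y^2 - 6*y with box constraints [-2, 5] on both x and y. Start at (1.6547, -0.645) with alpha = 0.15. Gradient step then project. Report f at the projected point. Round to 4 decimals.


Step 1: Compute gradient at (1.6547, -0.645).
grad_x = 2*4*1.6547 + 14 = 27.2376
grad_y = 2*7*-0.645 - 6 = -15.03
Step 2: Gradient step.
x_raw = 1.6547 - 0.15*27.2376 = -2.4309
y_raw = -0.645 - 0.15*-15.03 = 1.6095
Step 3: Project onto [-2, 5].
x_proj = clip(-2.4309) = -2.0
y_proj = clip(1.6095) = 1.6095
Step 4: Evaluate f.
f(-2.0, 1.6095) = -3.5236


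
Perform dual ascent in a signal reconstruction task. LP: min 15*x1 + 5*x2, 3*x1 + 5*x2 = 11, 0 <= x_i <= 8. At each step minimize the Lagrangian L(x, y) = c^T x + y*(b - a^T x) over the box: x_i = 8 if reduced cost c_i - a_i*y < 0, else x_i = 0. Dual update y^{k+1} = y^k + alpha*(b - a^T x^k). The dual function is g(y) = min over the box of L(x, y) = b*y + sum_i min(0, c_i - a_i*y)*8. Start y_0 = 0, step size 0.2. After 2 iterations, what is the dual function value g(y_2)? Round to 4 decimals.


Dual ascent for LP: min 15*x1 + 5*x2, 3*x1 + 5*x2 = 11, 0 <= x_i <= 8
Step 1: y^k = 0.0, reduced costs: (15.0, 5.0)
  x^k = (0.0, 0.0), subgradient = b - a^T x = 11.0
  y^{k+1} = 0.0 + 0.2*11.0 = 2.2
Step 2: y^k = 2.2, reduced costs: (8.4, -6.0)
  x^k = (0.0, 8.0), subgradient = b - a^T x = -29.0
  y^{k+1} = 2.2 + 0.2*-29.0 = -3.6
Dual objective at y_2 = -3.6: reduced costs (25.8, 23.0), box minimizer x = (0.0, 0.0)
g(y_2) = b*y + (c1 - a1*y)*x1 + (c2 - a2*y)*x2 = 11*(-3.6) + 25.8*0.0 + 23.0*0.0 = -39.6 + 0.0 + 0.0 = -39.6


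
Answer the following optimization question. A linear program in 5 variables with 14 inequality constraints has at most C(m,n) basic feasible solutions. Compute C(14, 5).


Each vertex corresponds to some choice of n active constraints out of m, so the number of vertices is at most C(m, n) = m! / (n!(m-n)!).
m = 14, n = 5
Numerator: 14 * 13 * 12 * 11 * 10
Denominator: 5! = 120
C(14, 5) = 2002


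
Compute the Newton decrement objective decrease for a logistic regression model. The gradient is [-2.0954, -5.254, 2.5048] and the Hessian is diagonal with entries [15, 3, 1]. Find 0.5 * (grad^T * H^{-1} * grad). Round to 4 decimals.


Step 1: H is diagonal, so H^(-1) * g = [-0.1397, -1.7513, 2.5048].
Step 2: g^T H^(-1) g = sum_i g_i^2 / H_ii
  = (-2.0954)^2/15 + (-5.254)^2/3 + (2.5048)^2/1
  = 0.2927 + 9.2015 + 6.274 = 15.7682
Step 3: Objective decrease = 0.5 * g^T H^(-1) g = 7.8841


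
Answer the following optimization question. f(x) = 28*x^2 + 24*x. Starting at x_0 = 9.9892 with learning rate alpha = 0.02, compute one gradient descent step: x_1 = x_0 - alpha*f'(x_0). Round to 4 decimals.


We compute the gradient at x_0 and apply the update.
f'(x) = 56*x + 24
f'(9.9892) = 56*9.9892 + 24 = 583.3952
x_1 = 9.9892 - 0.02*583.3952 = -1.6787


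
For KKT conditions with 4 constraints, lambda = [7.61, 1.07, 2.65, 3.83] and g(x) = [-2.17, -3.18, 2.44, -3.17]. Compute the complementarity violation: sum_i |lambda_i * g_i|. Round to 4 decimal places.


KKT complementary slackness check:
lambda_1 * g_1 = 7.61 * -2.17 = -16.5137
lambda_2 * g_2 = 1.07 * -3.18 = -3.4026
lambda_3 * g_3 = 2.65 * 2.44 = 6.466
lambda_4 * g_4 = 3.83 * -3.17 = -12.1411
Total violation = 16.5137 + 3.4026 + 6.466 + 12.1411 = 38.5234


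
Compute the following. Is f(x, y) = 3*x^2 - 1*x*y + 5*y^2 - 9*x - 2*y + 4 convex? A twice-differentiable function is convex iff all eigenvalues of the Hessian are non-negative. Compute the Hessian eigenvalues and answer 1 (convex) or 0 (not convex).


The Hessian of f(x,y) = 3*x^2 - 1*x*y + 5*y^2 - 9*x - 2*y + 4 is:
H = [[6, -1], [-1, 10]]
Trace = 6 + 10 = 16
Determinant = 6*10 - (-1)^2 = 59
Discriminant = (16)^2 - 4*59 = 20.0
Eigenvalues: lambda_1 = 5.7639, lambda_2 = 10.2361
The function is convex.

1


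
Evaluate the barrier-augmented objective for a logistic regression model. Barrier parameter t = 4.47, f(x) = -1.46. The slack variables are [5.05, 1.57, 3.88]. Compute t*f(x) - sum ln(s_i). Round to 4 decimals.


Step 1: Compute log-barrier.
ln values: [1.6194, 0.4511, 1.3558]
phi = -(1.6194 + 0.4511 + 1.3558) = -3.4263
Step 2: Compute augmented objective.
t*f(x) = 4.47*-1.46 = -6.5262
Total = -6.5262 - 3.4263 = -9.9525


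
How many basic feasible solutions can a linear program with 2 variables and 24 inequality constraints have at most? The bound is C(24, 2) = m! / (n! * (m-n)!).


Each vertex corresponds to some choice of n active constraints out of m, so the number of vertices is at most C(m, n) = m! / (n!(m-n)!).
m = 24, n = 2
Numerator: 24 * 23
Denominator: 2! = 2
C(24, 2) = 276


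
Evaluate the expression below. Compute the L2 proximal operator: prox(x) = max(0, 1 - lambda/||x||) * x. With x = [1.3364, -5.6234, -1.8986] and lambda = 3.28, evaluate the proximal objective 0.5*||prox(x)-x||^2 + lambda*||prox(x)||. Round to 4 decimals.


Step 1: Compute ||x||.
||x|| = 6.0839
Step 2: Compute scaling factor.
scale = max(0, 1 - 3.28/6.0839) = 0.4609
Step 3: prox(x) = [0.6159, -2.5916, -0.875]
||prox(x)|| = 2.8039
Step 4: Proximal objective.
0.5*||prox-x||^2 = 5.3792
lambda*||prox|| = 9.1968
Total = 14.5758


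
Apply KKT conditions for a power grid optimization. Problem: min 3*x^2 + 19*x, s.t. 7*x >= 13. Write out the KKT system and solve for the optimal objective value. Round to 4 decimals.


Step 1: Try lambda = 0 (constraint inactive).
x_unc = -19/(2*3) = -3.1667
Check: 7*-3.1667 = -22.1669 < 13 -- violated!
Step 2: Constraint must be active: 7*x = 13
x* = 13/7 = 1.8571 (rounded; the exact value 13/7 is used below)
lambda = (2*3*(13/7) + 19)/7 = 4.3061
Step 3: Compute optimal value.
f(x*) = 3*(13/7)^2 + 19*(13/7) = 45.6327


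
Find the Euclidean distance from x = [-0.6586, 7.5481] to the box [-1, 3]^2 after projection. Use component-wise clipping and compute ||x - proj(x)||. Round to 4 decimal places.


Project each component onto [-1, 3].
clip(-0.6586) = -0.6586, clip(7.5481) = 3.0
Projection = [-0.6586, 3.0]
Squared diffs: [0.0, 20.6852]
Distance = sqrt(20.6852) = 4.5481


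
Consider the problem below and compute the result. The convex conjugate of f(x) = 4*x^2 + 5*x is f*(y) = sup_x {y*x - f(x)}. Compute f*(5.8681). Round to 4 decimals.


f*(y) = sup_x {y*x - a*x^2 - b*x} = sup_x {(y-b)*x - a*x^2}
FOC: (y - b) - 2a*x = 0 => x* = (y - b)/(2a)
x* = (5.8681 - 5)/(2*4) = 0.1085
f*(5.8681) = (y-b)^2/(4a) = (5.8681 - 5)^2/(4*4)
= 0.7536/16 = 0.0471


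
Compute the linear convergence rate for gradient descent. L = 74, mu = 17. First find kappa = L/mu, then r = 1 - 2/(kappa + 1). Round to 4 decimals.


Step 1: Compute the condition number.
kappa = L/mu = 74/17 = 4.3529
Step 2: Compute the convergence rate.
r = 1 - 2/(kappa + 1) = 1 - 2*mu/(L + mu) = (L - mu)/(L + mu) = 57/91 = 0.6264


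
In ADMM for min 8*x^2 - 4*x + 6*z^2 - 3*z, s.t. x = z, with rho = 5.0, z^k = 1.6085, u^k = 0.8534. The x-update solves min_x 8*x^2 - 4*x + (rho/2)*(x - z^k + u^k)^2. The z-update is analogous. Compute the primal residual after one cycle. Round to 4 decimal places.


ADMM iteration with rho = 5.0, z^k = 1.6085, u^k = 0.8534
Step 1: x-update.
Minimize 8*x^2 - 4*x + (5.0/2)*(x - 1.6085 + 0.8534)^2
FOC: (2*8 + 5.0)*x = 4 + 5.0*(1.6085 - 0.8534)
x^{k+1} = 0.3703
Step 2: z-update.
Minimize 6*z^2 - 3*z + (5.0/2)*(0.3703 - z + 0.8534)^2
FOC: (2*6 + 5.0)*z = 3 + 5.0*(0.3703 + 0.8534)
z^{k+1} = 0.5364
Step 3: u-update.
u^{k+1} = 0.8534 + 0.3703 - 0.5364 = 0.6873
Step 4: Primal residual = |0.3703 - 0.5364| = 0.1661


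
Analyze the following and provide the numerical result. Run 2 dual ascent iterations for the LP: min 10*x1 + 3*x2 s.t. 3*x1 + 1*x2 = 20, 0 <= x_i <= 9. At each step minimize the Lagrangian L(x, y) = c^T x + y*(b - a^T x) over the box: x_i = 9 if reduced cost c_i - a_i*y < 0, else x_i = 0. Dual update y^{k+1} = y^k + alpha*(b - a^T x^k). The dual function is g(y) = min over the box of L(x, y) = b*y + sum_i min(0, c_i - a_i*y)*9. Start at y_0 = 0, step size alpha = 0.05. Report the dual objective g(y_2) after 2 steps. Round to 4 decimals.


Dual ascent for LP: min 10*x1 + 3*x2, 3*x1 + 1*x2 = 20, 0 <= x_i <= 9
Step 1: y^k = 0.0, reduced costs: (10.0, 3.0)
  x^k = (0.0, 0.0), subgradient = b - a^T x = 20.0
  y^{k+1} = 0.0 + 0.05*20.0 = 1.0
Step 2: y^k = 1.0, reduced costs: (7.0, 2.0)
  x^k = (0.0, 0.0), subgradient = b - a^T x = 20.0
  y^{k+1} = 1.0 + 0.05*20.0 = 2.0
Dual objective at y_2 = 2.0: reduced costs (4.0, 1.0), box minimizer x = (0.0, 0.0)
g(y_2) = b*y + (c1 - a1*y)*x1 + (c2 - a2*y)*x2 = 20*2.0 + 4.0*0.0 + 1.0*0.0 = 40.0 + 0.0 + 0.0 = 40.0
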